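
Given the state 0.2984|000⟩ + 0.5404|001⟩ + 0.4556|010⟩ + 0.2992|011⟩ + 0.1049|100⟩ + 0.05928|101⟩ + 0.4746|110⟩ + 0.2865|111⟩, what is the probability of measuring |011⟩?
0.08952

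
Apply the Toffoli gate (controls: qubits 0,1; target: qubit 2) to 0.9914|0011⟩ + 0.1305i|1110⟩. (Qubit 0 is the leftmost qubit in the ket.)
0.9914|0011⟩ + 0.1305i|1100⟩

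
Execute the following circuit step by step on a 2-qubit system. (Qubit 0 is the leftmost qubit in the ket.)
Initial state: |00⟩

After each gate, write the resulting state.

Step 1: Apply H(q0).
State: 1/√2|00⟩ + 1/√2|10⟩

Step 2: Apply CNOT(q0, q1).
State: 1/√2|00⟩ + 1/√2|11⟩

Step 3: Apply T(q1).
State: 1/√2|00⟩ + (1/2 + (1/2)i)|11⟩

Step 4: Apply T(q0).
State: 1/√2|00⟩ + (1/√2)i|11⟩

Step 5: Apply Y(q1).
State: (1/√2)i|01⟩ + 1/√2|10⟩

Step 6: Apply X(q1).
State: (1/√2)i|00⟩ + 1/√2|11⟩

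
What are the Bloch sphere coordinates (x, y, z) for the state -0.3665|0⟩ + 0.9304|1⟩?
(-0.682, 0, -0.7313)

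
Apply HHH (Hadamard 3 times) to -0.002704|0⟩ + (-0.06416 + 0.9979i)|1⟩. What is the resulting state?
(-0.04728 + 0.7056i)|0⟩ + (0.04346 - 0.7056i)|1⟩

H² = I, so H^3 = H: a single Hadamard. With (a, b) = (-0.002704, (-0.06416 + 0.9979i)), H gives ((a + b)/√2, (a − b)/√2) = ((-0.04728 + 0.7056i), (0.04346 - 0.7056i)).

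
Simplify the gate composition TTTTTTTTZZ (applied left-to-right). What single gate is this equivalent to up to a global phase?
I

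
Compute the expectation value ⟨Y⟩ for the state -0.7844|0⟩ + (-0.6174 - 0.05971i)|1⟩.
0.09367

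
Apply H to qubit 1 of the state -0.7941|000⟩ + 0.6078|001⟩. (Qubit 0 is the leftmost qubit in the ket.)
-0.5615|000⟩ + 0.4298|001⟩ - 0.5615|010⟩ + 0.4298|011⟩

H on qubit 1 mixes each pair of kets that differ only in qubit 1: amplitudes (a, b) of (|…0…⟩, |…1…⟩) become ((a + b)/√2, (a − b)/√2). Kets absent from the input have amplitude 0.
(|000⟩, |010⟩): (a, b) = (-0.7941, 0) → (-0.5615, -0.5615)
(|001⟩, |011⟩): (a, b) = (0.6078, 0) → (0.4298, 0.4298)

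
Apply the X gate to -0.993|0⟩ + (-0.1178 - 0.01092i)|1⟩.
(-0.1178 - 0.01092i)|0⟩ - 0.993|1⟩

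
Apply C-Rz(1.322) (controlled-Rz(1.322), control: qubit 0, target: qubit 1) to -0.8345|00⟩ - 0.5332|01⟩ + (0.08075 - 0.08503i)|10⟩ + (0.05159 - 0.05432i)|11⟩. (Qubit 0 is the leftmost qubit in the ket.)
-0.8345|00⟩ - 0.5332|01⟩ + (0.01154 - 0.1167i)|10⟩ + (0.07407 - 0.01121i)|11⟩

C-Rz(1.322) leaves the control-|0⟩ kets |00⟩, |01⟩ unchanged and applies Rz(1.322) to qubit 1 on the control-|1⟩ pair (|10⟩, |11⟩).
Rz(1.322) = [[e^(−iθ/2), 0], [0, e^(iθ/2)]] with e^(±iθ/2) = cos(θ/2) ± i·sin(θ/2); θ = 1.322, cos(θ/2) ≈ 0.789379, sin(θ/2) ≈ 0.613907.
With a = amp(|10⟩) = (0.08075 - 0.08503i) and b = amp(|11⟩) = (0.05159 - 0.05432i):
new amp(|10⟩) = (0.789379 - 0.613907i)·a = (0.01154 - 0.1167i)
new amp(|11⟩) = (0.789379 + 0.613907i)·b = (0.07407 - 0.01121i)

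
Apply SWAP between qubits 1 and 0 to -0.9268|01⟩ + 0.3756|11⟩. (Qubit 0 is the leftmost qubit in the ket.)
-0.9268|10⟩ + 0.3756|11⟩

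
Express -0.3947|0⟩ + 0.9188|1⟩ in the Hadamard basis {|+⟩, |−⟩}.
0.3706|+⟩ - 0.9288|−⟩

With |ψ⟩ = α|0⟩ + β|1⟩, the Hadamard-basis coefficients are ⟨+|ψ⟩ = (α + β)/√2 and ⟨−|ψ⟩ = (α − β)/√2.
Here α = -0.3947, β = 0.9188: (α + β)/√2 = 0.3706, (α − β)/√2 = -0.9288.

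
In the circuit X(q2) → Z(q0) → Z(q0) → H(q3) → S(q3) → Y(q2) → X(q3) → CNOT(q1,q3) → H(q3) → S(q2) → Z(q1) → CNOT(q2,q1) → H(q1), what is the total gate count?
13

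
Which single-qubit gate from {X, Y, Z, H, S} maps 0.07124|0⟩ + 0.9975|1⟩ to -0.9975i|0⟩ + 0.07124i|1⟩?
Y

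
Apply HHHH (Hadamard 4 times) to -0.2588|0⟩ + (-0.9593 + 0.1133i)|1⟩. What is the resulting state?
-0.2588|0⟩ + (-0.9593 + 0.1133i)|1⟩

H² = I, so an even number of Hadamards cancels: H^4 = I and the state is unchanged.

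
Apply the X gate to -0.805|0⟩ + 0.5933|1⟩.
0.5933|0⟩ - 0.805|1⟩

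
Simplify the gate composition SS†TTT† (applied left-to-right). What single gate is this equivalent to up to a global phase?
T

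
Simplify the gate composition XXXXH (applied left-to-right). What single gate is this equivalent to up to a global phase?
H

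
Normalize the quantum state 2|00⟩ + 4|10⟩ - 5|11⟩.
0.2981|00⟩ + 0.5963|10⟩ - 0.7454|11⟩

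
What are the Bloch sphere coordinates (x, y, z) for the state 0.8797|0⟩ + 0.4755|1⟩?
(0.8366, 0, 0.5478)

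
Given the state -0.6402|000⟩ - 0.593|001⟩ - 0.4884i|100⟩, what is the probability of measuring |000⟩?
0.4099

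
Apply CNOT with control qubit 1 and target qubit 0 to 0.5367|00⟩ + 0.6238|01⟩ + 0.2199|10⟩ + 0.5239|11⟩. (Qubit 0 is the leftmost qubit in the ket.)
0.5367|00⟩ + 0.5239|01⟩ + 0.2199|10⟩ + 0.6238|11⟩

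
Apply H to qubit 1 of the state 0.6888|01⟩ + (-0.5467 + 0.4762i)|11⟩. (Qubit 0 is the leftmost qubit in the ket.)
0.4871|00⟩ - 0.4871|01⟩ + (-0.3866 + 0.3367i)|10⟩ + (0.3866 - 0.3367i)|11⟩

H on qubit 1 mixes each pair of kets that differ only in qubit 1: amplitudes (a, b) of (|…0…⟩, |…1…⟩) become ((a + b)/√2, (a − b)/√2). Kets absent from the input have amplitude 0.
(|00⟩, |01⟩): (a, b) = (0, 0.6888) → (0.4871, -0.4871)
(|10⟩, |11⟩): (a, b) = (0, (-0.5467 + 0.4762i)) → ((-0.3866 + 0.3367i), (0.3866 - 0.3367i))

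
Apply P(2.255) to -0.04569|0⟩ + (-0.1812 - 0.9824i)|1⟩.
-0.04569|0⟩ + (0.8758 + 0.4805i)|1⟩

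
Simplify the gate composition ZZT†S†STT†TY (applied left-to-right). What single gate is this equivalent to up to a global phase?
Y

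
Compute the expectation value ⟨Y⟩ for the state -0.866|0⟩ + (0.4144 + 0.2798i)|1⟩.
-0.4846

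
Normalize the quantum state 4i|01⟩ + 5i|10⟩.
0.6247i|01⟩ + 0.7809i|10⟩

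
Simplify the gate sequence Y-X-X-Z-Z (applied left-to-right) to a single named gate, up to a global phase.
Y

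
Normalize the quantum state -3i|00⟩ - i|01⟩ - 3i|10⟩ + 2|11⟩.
-0.6255i|00⟩ - 0.2085i|01⟩ - 0.6255i|10⟩ + 0.417|11⟩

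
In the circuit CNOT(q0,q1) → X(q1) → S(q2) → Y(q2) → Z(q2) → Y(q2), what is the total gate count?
6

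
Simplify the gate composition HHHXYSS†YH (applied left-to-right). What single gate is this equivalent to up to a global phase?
Z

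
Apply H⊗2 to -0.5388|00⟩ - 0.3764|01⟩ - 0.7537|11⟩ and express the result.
-0.8345|00⟩ + 0.2957|01⟩ - 0.08075|10⟩ - 0.4581|11⟩

H⊗2 gives amp(|y⟩) = (1/2) Σ_x (−1)^(x·y) amp(|x⟩), where x·y is the number of positions in which both x and y have a 1.
|00⟩: (-0.5388 - 0.3764 - 0.7537)/2 = -0.8345
|01⟩: (-0.5388 + 0.3764 + 0.7537)/2 = 0.2957
|10⟩: (-0.5388 - 0.3764 + 0.7537)/2 = -0.08075
|11⟩: (-0.5388 + 0.3764 - 0.7537)/2 = -0.4581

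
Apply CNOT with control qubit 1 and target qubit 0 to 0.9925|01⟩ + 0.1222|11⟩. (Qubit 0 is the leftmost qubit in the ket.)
0.1222|01⟩ + 0.9925|11⟩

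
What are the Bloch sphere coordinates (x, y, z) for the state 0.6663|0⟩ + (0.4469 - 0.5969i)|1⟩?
(0.5955, -0.7954, -0.1121)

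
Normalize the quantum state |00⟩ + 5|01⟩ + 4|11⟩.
0.1543|00⟩ + 0.7715|01⟩ + 0.6172|11⟩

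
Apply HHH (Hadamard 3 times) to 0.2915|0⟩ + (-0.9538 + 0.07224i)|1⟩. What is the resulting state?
(-0.4683 + 0.05108i)|0⟩ + (0.8806 - 0.05108i)|1⟩

H² = I, so H^3 = H: a single Hadamard. With (a, b) = (0.2915, (-0.9538 + 0.07224i)), H gives ((a + b)/√2, (a − b)/√2) = ((-0.4683 + 0.05108i), (0.8806 - 0.05108i)).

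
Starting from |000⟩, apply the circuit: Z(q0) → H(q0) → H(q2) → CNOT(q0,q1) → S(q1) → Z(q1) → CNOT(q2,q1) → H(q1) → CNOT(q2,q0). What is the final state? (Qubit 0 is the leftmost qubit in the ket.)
1/√8|000⟩ - (1/√8)i|001⟩ + 1/√8|010⟩ - (1/√8)i|011⟩ - (1/√8)i|100⟩ + 1/√8|101⟩ + (1/√8)i|110⟩ - 1/√8|111⟩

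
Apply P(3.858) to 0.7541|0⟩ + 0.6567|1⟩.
0.7541|0⟩ + (-0.4953 - 0.4312i)|1⟩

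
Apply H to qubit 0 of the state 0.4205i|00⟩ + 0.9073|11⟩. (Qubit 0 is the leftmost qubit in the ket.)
0.2973i|00⟩ + 0.6416|01⟩ + 0.2973i|10⟩ - 0.6416|11⟩

H on qubit 0 mixes each pair of kets that differ only in qubit 0: amplitudes (a, b) of (|…0…⟩, |…1…⟩) become ((a + b)/√2, (a − b)/√2). Kets absent from the input have amplitude 0.
(|00⟩, |10⟩): (a, b) = (0.4205i, 0) → (0.2973i, 0.2973i)
(|01⟩, |11⟩): (a, b) = (0, 0.9073) → (0.6416, -0.6416)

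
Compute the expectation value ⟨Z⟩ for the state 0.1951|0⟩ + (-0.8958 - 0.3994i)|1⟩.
-0.9239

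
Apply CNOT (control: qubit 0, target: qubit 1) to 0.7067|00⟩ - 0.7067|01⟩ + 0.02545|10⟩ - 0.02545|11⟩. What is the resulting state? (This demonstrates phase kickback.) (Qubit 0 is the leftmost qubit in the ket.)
0.7067|00⟩ - 0.7067|01⟩ - 0.02545|10⟩ + 0.02545|11⟩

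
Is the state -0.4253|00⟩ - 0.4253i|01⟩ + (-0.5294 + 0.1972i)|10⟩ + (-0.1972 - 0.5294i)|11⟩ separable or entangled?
Separable

Writing the state as a|00⟩ + b|01⟩ + c|10⟩ + d|11⟩, it is a product state iff ad − bc = 0.
Here (a, b, c, d) = (-0.4253, -0.4253i, (-0.5294 + 0.1972i), (-0.1972 - 0.5294i)): ad − bc = (-0.4253)(-0.1972 - 0.5294i) − (-0.4253i)(-0.5294 + 0.1972i) = 0, so the state is separable.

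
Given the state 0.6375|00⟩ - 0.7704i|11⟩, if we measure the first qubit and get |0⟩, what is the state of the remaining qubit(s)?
|0⟩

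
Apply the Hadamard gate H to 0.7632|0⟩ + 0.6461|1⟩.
0.9965|0⟩ + 0.0828|1⟩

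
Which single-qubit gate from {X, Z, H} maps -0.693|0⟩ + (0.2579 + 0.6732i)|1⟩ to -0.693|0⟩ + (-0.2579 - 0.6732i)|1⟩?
Z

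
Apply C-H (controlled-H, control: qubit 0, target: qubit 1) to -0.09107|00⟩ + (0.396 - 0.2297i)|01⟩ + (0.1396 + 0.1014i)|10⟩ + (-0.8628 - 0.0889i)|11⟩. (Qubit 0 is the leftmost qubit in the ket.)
-0.09107|00⟩ + (0.396 - 0.2297i)|01⟩ + (-0.5114 + 0.008839i)|10⟩ + (0.7088 + 0.1346i)|11⟩

C-H leaves the control-|0⟩ kets |00⟩, |01⟩ unchanged and applies H to qubit 1 on the control-|1⟩ pair (|10⟩, |11⟩).
H = [[1/√2, 1/√2], [1/√2, -1/√2]].
With a = amp(|10⟩) = (0.1396 + 0.1014i) and b = amp(|11⟩) = (-0.8628 - 0.0889i):
new amp(|10⟩) = (1/√2)·a + (1/√2)·b = (-0.5114 + 0.008839i)
new amp(|11⟩) = (1/√2)·a + (-1/√2)·b = (0.7088 + 0.1346i)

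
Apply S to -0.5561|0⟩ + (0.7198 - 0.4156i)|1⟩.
-0.5561|0⟩ + (0.4156 + 0.7198i)|1⟩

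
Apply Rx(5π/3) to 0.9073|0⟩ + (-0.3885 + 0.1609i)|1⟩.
(-0.7053 + 0.1943i)|0⟩ + (0.3365 - 0.593i)|1⟩

Rx(5π/3) = [[cos(θ/2), −i·sin(θ/2)], [−i·sin(θ/2), cos(θ/2)]]; θ = 5π/3, cos(θ/2) ≈ -0.866025, sin(θ/2) ≈ 0.5.
With a = amp(|0⟩) = 0.9073 and b = amp(|1⟩) = (-0.3885 + 0.1609i):
new amp(|0⟩) = (-0.866025)·a + (-0.5i)·b = (-0.7053 + 0.1943i)
new amp(|1⟩) = (-0.5i)·a + (-0.866025)·b = (0.3365 - 0.593i)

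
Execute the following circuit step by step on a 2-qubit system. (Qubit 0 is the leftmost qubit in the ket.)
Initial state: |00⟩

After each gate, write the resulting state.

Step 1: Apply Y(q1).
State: i|01⟩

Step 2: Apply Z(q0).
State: i|01⟩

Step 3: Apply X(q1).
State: i|00⟩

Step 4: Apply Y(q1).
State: -|01⟩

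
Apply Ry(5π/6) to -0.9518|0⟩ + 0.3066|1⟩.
-0.5425|0⟩ - 0.84|1⟩

Ry(5π/6) = [[cos(θ/2), −sin(θ/2)], [sin(θ/2), cos(θ/2)]]; θ = 5π/6, cos(θ/2) ≈ 0.258819, sin(θ/2) ≈ 0.965926.
With a = amp(|0⟩) = -0.9518 and b = amp(|1⟩) = 0.3066:
new amp(|0⟩) = (0.258819)·a + (-0.965926)·b = -0.5425
new amp(|1⟩) = (0.965926)·a + (0.258819)·b = -0.84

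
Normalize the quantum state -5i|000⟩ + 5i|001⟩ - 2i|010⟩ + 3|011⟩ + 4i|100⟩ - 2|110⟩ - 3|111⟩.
-0.5213i|000⟩ + 0.5213i|001⟩ - 0.2085i|010⟩ + 0.3128|011⟩ + 0.417i|100⟩ - 0.2085|110⟩ - 0.3128|111⟩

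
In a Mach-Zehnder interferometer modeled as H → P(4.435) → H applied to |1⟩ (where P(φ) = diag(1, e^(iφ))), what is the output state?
(0.6369 + 0.4809i)|0⟩ + (0.3631 - 0.4809i)|1⟩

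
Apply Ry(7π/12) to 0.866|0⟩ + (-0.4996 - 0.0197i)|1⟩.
(0.9235 + 0.01563i)|0⟩ + (0.3829 - 0.01199i)|1⟩

Ry(7π/12) = [[cos(θ/2), −sin(θ/2)], [sin(θ/2), cos(θ/2)]]; θ = 7π/12, cos(θ/2) ≈ 0.608761, sin(θ/2) ≈ 0.793353.
With a = amp(|0⟩) = 0.866 and b = amp(|1⟩) = (-0.4996 - 0.0197i):
new amp(|0⟩) = (0.608761)·a + (-0.793353)·b = (0.9235 + 0.01563i)
new amp(|1⟩) = (0.793353)·a + (0.608761)·b = (0.3829 - 0.01199i)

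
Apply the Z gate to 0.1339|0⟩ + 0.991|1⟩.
0.1339|0⟩ - 0.991|1⟩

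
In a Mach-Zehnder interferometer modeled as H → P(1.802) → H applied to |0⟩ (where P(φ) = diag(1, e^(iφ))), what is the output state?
(0.3854 + 0.4867i)|0⟩ + (0.6146 - 0.4867i)|1⟩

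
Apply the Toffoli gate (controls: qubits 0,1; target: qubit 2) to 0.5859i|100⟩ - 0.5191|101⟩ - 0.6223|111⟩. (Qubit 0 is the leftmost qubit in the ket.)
0.5859i|100⟩ - 0.5191|101⟩ - 0.6223|110⟩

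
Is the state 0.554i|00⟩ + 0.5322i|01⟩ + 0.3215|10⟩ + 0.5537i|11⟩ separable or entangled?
Entangled

Writing the state as a|00⟩ + b|01⟩ + c|10⟩ + d|11⟩, it is a product state iff ad − bc = 0.
Here (a, b, c, d) = (0.554i, 0.5322i, 0.3215, 0.5537i): ad − bc = (0.554i)(0.5537i) − (0.5322i)(0.3215) = (-0.3067 - 0.1711i) ≠ 0, so the state is entangled.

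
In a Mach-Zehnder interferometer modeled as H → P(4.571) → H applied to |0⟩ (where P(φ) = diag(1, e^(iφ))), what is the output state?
(0.4295 - 0.495i)|0⟩ + (0.5705 + 0.495i)|1⟩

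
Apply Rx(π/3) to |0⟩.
0.866|0⟩ - (1/2)i|1⟩

Rx(π/3) = [[cos(θ/2), −i·sin(θ/2)], [−i·sin(θ/2), cos(θ/2)]]; θ = π/3, cos(θ/2) ≈ 0.866025, sin(θ/2) ≈ 0.5.
With a = amp(|0⟩) = 1 and b = amp(|1⟩) = 0:
new amp(|0⟩) = (0.866025)·a + (-0.5i)·b = 0.866
new amp(|1⟩) = (-0.5i)·a + (0.866025)·b = -(1/2)i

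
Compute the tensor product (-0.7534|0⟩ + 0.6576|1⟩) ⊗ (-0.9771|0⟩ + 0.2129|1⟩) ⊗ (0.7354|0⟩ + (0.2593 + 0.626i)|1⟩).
0.5414|000⟩ + (0.1909 + 0.4608i)|001⟩ - 0.118|010⟩ + (-0.04159 - 0.1004i)|011⟩ - 0.4725|100⟩ + (-0.1666 - 0.4022i)|101⟩ + 0.103|110⟩ + (0.0363 + 0.08764i)|111⟩

amp(|b₁b₂…⟩) = product of the factor amplitudes for bits b₁, b₂, …; only kets whose every factor amplitude is nonzero survive.
|000⟩: (-0.7534)(-0.9771)(0.7354) = 0.5414
|001⟩: (-0.7534)(-0.9771)(0.2593 + 0.626i) = (0.1909 + 0.4608i)
|010⟩: (-0.7534)(0.2129)(0.7354) = -0.118
|011⟩: (-0.7534)(0.2129)(0.2593 + 0.626i) = (-0.04159 - 0.1004i)
|100⟩: (0.6576)(-0.9771)(0.7354) = -0.4725
|101⟩: (0.6576)(-0.9771)(0.2593 + 0.626i) = (-0.1666 - 0.4022i)
|110⟩: (0.6576)(0.2129)(0.7354) = 0.103
|111⟩: (0.6576)(0.2129)(0.2593 + 0.626i) = (0.0363 + 0.08764i)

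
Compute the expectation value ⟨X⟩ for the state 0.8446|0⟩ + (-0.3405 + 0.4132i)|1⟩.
-0.5752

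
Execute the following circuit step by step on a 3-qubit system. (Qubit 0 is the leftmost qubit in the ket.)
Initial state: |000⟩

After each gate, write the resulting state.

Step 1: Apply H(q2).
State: 1/√2|000⟩ + 1/√2|001⟩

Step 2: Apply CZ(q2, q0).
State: 1/√2|000⟩ + 1/√2|001⟩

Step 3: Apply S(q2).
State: 1/√2|000⟩ + (1/√2)i|001⟩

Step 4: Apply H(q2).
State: (1/2 + (1/2)i)|000⟩ + (1/2 - (1/2)i)|001⟩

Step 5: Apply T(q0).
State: (1/2 + (1/2)i)|000⟩ + (1/2 - (1/2)i)|001⟩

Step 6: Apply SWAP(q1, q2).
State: (1/2 + (1/2)i)|000⟩ + (1/2 - (1/2)i)|010⟩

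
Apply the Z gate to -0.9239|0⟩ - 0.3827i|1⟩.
-0.9239|0⟩ + 0.3827i|1⟩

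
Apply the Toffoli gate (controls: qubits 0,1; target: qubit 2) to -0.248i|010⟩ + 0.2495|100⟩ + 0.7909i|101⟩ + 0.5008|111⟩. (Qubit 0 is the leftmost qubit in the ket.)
-0.248i|010⟩ + 0.2495|100⟩ + 0.7909i|101⟩ + 0.5008|110⟩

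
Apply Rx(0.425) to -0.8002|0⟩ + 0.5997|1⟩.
(-0.7822 - 0.1265i)|0⟩ + (0.5862 + 0.1688i)|1⟩

Rx(0.425) = [[cos(θ/2), −i·sin(θ/2)], [−i·sin(θ/2), cos(θ/2)]]; θ = 0.425, cos(θ/2) ≈ 0.977507, sin(θ/2) ≈ 0.210904.
With a = amp(|0⟩) = -0.8002 and b = amp(|1⟩) = 0.5997:
new amp(|0⟩) = (0.977507)·a + (-0.210904i)·b = (-0.7822 - 0.1265i)
new amp(|1⟩) = (-0.210904i)·a + (0.977507)·b = (0.5862 + 0.1688i)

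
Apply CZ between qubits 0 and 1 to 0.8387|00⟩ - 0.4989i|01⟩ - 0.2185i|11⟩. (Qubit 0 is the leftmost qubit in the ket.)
0.8387|00⟩ - 0.4989i|01⟩ + 0.2185i|11⟩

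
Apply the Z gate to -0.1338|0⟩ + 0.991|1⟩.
-0.1338|0⟩ - 0.991|1⟩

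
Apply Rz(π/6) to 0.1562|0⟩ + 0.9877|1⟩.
(0.1509 - 0.04043i)|0⟩ + (0.954 + 0.2556i)|1⟩

Rz(π/6) = [[e^(−iθ/2), 0], [0, e^(iθ/2)]] with e^(±iθ/2) = cos(θ/2) ± i·sin(θ/2); θ = π/6, cos(θ/2) ≈ 0.965926, sin(θ/2) ≈ 0.258819.
With a = amp(|0⟩) = 0.1562 and b = amp(|1⟩) = 0.9877:
new amp(|0⟩) = (0.965926 - 0.258819i)·a = (0.1509 - 0.04043i)
new amp(|1⟩) = (0.965926 + 0.258819i)·b = (0.954 + 0.2556i)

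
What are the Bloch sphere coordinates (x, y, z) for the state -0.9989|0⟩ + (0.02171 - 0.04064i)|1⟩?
(-0.04337, 0.08119, 0.9957)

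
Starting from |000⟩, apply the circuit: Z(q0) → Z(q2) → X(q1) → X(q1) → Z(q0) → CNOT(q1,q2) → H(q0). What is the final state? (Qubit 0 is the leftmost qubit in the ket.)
1/√2|000⟩ + 1/√2|100⟩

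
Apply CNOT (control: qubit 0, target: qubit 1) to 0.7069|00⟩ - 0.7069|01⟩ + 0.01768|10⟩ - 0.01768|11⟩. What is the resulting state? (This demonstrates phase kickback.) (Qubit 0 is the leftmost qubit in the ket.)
0.7069|00⟩ - 0.7069|01⟩ - 0.01768|10⟩ + 0.01768|11⟩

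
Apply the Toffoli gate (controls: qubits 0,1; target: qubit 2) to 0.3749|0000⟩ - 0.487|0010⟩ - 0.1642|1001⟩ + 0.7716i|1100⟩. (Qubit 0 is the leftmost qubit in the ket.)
0.3749|0000⟩ - 0.487|0010⟩ - 0.1642|1001⟩ + 0.7716i|1110⟩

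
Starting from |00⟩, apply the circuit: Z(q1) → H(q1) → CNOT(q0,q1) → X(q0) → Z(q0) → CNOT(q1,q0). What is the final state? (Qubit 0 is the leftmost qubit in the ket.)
-1/√2|01⟩ - 1/√2|10⟩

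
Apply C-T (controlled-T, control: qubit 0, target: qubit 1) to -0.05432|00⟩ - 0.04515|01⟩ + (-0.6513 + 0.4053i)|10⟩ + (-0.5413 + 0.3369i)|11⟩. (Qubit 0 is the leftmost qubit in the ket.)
-0.05432|00⟩ - 0.04515|01⟩ + (-0.6513 + 0.4053i)|10⟩ + (-0.621 - 0.1445i)|11⟩

C-T leaves the control-|0⟩ kets |00⟩, |01⟩ unchanged and applies T to qubit 1 on the control-|1⟩ pair (|10⟩, |11⟩).
T = [[1, 0], [0, (1/√2 + (1/√2)i)]].
With a = amp(|10⟩) = (-0.6513 + 0.4053i) and b = amp(|11⟩) = (-0.5413 + 0.3369i):
new amp(|10⟩) = (1)·a = (-0.6513 + 0.4053i)
new amp(|11⟩) = (1/√2 + (1/√2)i)·b = (-0.621 - 0.1445i)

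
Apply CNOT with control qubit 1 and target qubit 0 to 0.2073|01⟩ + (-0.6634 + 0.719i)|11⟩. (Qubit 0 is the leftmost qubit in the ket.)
(-0.6634 + 0.719i)|01⟩ + 0.2073|11⟩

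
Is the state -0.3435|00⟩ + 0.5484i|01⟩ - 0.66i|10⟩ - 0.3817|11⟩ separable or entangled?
Entangled

Writing the state as a|00⟩ + b|01⟩ + c|10⟩ + d|11⟩, it is a product state iff ad − bc = 0.
Here (a, b, c, d) = (-0.3435, 0.5484i, -0.66i, -0.3817): ad − bc = (-0.3435)(-0.3817) − (0.5484i)(-0.66i) = -0.2308 ≠ 0, so the state is entangled.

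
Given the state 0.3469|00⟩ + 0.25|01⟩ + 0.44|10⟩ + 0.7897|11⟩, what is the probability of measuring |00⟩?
0.1203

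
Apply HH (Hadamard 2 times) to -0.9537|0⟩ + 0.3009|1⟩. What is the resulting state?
-0.9537|0⟩ + 0.3009|1⟩

H² = I, so an even number of Hadamards cancels: H^2 = I and the state is unchanged.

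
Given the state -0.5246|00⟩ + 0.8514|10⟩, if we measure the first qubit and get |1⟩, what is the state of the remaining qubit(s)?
|0⟩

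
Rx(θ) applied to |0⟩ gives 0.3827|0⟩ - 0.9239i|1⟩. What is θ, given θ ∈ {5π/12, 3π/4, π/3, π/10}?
3π/4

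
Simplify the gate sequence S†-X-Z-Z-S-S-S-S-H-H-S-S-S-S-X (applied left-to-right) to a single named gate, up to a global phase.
S†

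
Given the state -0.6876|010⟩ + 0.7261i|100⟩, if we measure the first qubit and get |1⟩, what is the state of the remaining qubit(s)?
i|00⟩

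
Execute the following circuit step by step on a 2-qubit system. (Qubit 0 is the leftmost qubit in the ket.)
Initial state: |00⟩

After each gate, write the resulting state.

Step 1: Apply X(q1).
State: |01⟩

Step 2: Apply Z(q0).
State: |01⟩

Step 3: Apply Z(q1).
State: -|01⟩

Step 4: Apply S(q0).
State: -|01⟩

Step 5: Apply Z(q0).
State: -|01⟩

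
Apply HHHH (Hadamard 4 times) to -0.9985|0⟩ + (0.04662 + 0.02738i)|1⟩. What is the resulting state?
-0.9985|0⟩ + (0.04662 + 0.02738i)|1⟩

H² = I, so an even number of Hadamards cancels: H^4 = I and the state is unchanged.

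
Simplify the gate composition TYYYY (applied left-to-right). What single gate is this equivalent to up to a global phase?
T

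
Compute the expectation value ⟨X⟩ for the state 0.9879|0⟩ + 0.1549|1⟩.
0.3061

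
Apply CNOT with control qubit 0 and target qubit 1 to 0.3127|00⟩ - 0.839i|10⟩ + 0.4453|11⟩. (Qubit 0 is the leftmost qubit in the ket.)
0.3127|00⟩ + 0.4453|10⟩ - 0.839i|11⟩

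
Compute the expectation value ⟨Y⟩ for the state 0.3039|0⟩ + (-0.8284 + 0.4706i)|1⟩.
0.286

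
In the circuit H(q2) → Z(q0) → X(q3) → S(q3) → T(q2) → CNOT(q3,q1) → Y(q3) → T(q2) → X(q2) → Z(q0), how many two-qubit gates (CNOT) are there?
1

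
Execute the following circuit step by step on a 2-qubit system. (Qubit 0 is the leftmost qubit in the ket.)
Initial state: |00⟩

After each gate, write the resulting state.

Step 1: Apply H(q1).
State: 1/√2|00⟩ + 1/√2|01⟩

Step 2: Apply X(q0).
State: 1/√2|10⟩ + 1/√2|11⟩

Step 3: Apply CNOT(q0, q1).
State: 1/√2|10⟩ + 1/√2|11⟩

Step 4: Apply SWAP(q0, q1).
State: 1/√2|01⟩ + 1/√2|11⟩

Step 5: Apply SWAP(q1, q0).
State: 1/√2|10⟩ + 1/√2|11⟩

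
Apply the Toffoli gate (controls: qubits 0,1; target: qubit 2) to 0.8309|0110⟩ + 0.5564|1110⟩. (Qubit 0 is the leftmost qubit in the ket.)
0.8309|0110⟩ + 0.5564|1100⟩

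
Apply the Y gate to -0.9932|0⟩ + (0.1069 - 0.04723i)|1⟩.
(-0.04723 - 0.1069i)|0⟩ - 0.9932i|1⟩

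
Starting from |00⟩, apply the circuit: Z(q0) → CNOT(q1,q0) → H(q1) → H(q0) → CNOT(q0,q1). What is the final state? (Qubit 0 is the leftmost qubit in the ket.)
1/2|00⟩ + 1/2|01⟩ + 1/2|10⟩ + 1/2|11⟩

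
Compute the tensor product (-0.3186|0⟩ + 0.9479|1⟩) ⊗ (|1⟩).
-0.3186|01⟩ + 0.9479|11⟩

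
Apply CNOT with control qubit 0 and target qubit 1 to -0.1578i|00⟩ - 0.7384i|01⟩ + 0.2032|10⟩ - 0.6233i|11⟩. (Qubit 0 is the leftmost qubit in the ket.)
-0.1578i|00⟩ - 0.7384i|01⟩ - 0.6233i|10⟩ + 0.2032|11⟩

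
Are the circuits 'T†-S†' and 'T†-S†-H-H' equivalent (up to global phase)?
Yes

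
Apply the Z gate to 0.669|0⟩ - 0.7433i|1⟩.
0.669|0⟩ + 0.7433i|1⟩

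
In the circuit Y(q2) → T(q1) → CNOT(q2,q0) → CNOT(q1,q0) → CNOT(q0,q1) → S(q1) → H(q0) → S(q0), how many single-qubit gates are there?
5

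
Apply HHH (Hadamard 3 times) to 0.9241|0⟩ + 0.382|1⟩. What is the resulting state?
0.9236|0⟩ + 0.3833|1⟩

H² = I, so H^3 = H: a single Hadamard. With (a, b) = (0.9241, 0.382), H gives ((a + b)/√2, (a − b)/√2) = (0.9236, 0.3833).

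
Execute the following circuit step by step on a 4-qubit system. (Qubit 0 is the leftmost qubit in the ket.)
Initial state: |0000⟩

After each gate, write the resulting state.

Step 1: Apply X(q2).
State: |0010⟩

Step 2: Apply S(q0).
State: |0010⟩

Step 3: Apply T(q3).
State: |0010⟩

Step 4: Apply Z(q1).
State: |0010⟩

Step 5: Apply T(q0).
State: |0010⟩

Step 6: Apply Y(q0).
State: i|1010⟩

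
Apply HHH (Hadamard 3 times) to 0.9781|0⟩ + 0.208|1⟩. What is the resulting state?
0.8387|0⟩ + 0.5445|1⟩

H² = I, so H^3 = H: a single Hadamard. With (a, b) = (0.9781, 0.208), H gives ((a + b)/√2, (a − b)/√2) = (0.8387, 0.5445).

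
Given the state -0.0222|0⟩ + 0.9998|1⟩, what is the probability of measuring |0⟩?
0.0004928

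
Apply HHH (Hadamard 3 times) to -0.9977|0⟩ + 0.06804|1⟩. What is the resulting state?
-0.6574|0⟩ - 0.7536|1⟩

H² = I, so H^3 = H: a single Hadamard. With (a, b) = (-0.9977, 0.06804), H gives ((a + b)/√2, (a − b)/√2) = (-0.6574, -0.7536).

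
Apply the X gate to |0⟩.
|1⟩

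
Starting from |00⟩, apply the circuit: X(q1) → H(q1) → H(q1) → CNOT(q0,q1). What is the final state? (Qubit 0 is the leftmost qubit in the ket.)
|01⟩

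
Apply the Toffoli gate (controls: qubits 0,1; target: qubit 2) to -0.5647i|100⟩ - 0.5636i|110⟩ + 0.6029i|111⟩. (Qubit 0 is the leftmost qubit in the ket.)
-0.5647i|100⟩ + 0.6029i|110⟩ - 0.5636i|111⟩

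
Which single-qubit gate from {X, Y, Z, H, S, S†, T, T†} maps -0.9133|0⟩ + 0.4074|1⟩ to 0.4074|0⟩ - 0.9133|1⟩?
X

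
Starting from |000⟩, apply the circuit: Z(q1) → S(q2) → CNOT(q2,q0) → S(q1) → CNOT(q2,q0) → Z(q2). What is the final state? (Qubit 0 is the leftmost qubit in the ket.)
|000⟩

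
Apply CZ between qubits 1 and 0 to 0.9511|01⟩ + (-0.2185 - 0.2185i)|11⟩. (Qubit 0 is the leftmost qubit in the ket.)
0.9511|01⟩ + (0.2185 + 0.2185i)|11⟩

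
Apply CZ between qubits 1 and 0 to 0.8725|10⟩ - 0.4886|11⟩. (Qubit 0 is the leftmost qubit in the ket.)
0.8725|10⟩ + 0.4886|11⟩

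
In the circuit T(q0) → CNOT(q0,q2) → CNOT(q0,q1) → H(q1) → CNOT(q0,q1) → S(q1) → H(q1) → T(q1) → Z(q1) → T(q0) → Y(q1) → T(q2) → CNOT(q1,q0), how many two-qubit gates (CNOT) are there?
4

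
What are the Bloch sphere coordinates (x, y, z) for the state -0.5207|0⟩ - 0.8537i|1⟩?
(0, 0.889, -0.4577)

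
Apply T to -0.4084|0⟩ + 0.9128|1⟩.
-0.4084|0⟩ + (0.6454 + 0.6454i)|1⟩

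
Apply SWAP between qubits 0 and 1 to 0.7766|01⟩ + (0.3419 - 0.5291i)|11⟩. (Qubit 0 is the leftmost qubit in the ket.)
0.7766|10⟩ + (0.3419 - 0.5291i)|11⟩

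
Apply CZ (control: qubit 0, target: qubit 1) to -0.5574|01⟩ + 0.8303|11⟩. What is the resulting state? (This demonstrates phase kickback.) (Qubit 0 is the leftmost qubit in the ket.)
-0.5574|01⟩ - 0.8303|11⟩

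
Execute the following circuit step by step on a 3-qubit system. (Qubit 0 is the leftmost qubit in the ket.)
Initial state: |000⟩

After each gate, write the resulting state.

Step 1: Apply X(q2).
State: |001⟩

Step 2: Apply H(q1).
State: 1/√2|001⟩ + 1/√2|011⟩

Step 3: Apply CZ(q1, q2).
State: 1/√2|001⟩ - 1/√2|011⟩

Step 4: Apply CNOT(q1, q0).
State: 1/√2|001⟩ - 1/√2|111⟩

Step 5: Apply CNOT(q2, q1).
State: 1/√2|011⟩ - 1/√2|101⟩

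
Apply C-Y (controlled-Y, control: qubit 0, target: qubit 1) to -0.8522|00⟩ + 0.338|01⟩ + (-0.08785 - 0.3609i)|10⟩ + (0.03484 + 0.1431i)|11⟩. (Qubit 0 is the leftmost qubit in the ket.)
-0.8522|00⟩ + 0.338|01⟩ + (0.1431 - 0.03484i)|10⟩ + (0.3609 - 0.08785i)|11⟩

C-Y leaves the control-|0⟩ kets |00⟩, |01⟩ unchanged and applies Y to qubit 1 on the control-|1⟩ pair (|10⟩, |11⟩).
Y = [[0, -i], [i, 0]].
With a = amp(|10⟩) = (-0.08785 - 0.3609i) and b = amp(|11⟩) = (0.03484 + 0.1431i):
new amp(|10⟩) = (-i)·b = (0.1431 - 0.03484i)
new amp(|11⟩) = (i)·a = (0.3609 - 0.08785i)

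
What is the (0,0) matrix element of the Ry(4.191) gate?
-0.501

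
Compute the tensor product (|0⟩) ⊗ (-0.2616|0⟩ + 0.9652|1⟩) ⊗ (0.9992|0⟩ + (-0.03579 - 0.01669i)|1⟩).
-0.2614|000⟩ + (0.009363 + 0.004366i)|001⟩ + 0.9644|010⟩ + (-0.03454 - 0.01611i)|011⟩

amp(|b₁b₂…⟩) = product of the factor amplitudes for bits b₁, b₂, …; only kets whose every factor amplitude is nonzero survive.
|000⟩: (1)(-0.2616)(0.9992) = -0.2614
|001⟩: (1)(-0.2616)(-0.03579 - 0.01669i) = (0.009363 + 0.004366i)
|010⟩: (1)(0.9652)(0.9992) = 0.9644
|011⟩: (1)(0.9652)(-0.03579 - 0.01669i) = (-0.03454 - 0.01611i)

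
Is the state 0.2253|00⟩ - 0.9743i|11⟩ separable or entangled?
Entangled

Writing the state as a|00⟩ + b|01⟩ + c|10⟩ + d|11⟩, it is a product state iff ad − bc = 0.
Here (a, b, c, d) = (0.2253, 0, 0, -0.9743i): ad − bc = (0.2253)(-0.9743i) − (0)(0) = -0.2195i ≠ 0, so the state is entangled.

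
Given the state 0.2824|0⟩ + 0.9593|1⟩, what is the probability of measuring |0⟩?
0.07975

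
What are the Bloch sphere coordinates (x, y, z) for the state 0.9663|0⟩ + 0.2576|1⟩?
(0.4978, 0, 0.8674)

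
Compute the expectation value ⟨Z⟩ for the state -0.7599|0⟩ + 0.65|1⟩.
0.1549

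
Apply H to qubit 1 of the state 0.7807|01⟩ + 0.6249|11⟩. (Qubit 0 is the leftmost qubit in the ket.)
0.552|00⟩ - 0.552|01⟩ + 0.4419|10⟩ - 0.4419|11⟩

H on qubit 1 mixes each pair of kets that differ only in qubit 1: amplitudes (a, b) of (|…0…⟩, |…1…⟩) become ((a + b)/√2, (a − b)/√2). Kets absent from the input have amplitude 0.
(|00⟩, |01⟩): (a, b) = (0, 0.7807) → (0.552, -0.552)
(|10⟩, |11⟩): (a, b) = (0, 0.6249) → (0.4419, -0.4419)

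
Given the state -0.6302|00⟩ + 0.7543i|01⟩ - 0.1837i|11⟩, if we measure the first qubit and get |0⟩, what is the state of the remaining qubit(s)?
-0.6412|0⟩ + 0.7674i|1⟩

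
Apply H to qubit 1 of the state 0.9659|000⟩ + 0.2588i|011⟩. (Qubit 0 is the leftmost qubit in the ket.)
0.683|000⟩ + 0.183i|001⟩ + 0.683|010⟩ - 0.183i|011⟩

H on qubit 1 mixes each pair of kets that differ only in qubit 1: amplitudes (a, b) of (|…0…⟩, |…1…⟩) become ((a + b)/√2, (a − b)/√2). Kets absent from the input have amplitude 0.
(|000⟩, |010⟩): (a, b) = (0.9659, 0) → (0.683, 0.683)
(|001⟩, |011⟩): (a, b) = (0, 0.2588i) → (0.183i, -0.183i)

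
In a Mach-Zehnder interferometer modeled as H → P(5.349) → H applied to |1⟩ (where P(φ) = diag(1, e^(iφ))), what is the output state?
(0.2028 + 0.4021i)|0⟩ + (0.7972 - 0.4021i)|1⟩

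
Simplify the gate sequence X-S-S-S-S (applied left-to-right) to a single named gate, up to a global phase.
X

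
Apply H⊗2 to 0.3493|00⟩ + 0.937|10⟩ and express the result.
0.6432|00⟩ + 0.6432|01⟩ - 0.2939|10⟩ - 0.2939|11⟩

H⊗2 gives amp(|y⟩) = (1/2) Σ_x (−1)^(x·y) amp(|x⟩), where x·y is the number of positions in which both x and y have a 1.
|00⟩: (0.3493 + 0.937)/2 = 0.6432
|01⟩: (0.3493 + 0.937)/2 = 0.6432
|10⟩: (0.3493 - 0.937)/2 = -0.2939
|11⟩: (0.3493 - 0.937)/2 = -0.2939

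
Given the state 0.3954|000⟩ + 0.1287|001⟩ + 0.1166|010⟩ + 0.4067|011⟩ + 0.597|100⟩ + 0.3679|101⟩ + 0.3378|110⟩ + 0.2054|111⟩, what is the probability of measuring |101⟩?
0.1354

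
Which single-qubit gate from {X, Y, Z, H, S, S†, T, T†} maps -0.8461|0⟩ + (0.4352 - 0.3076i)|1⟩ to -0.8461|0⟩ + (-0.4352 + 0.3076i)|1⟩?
Z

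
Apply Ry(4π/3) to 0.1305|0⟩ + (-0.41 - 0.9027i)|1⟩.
(0.2898 + 0.7818i)|0⟩ + (0.318 + 0.4514i)|1⟩

Ry(4π/3) = [[cos(θ/2), −sin(θ/2)], [sin(θ/2), cos(θ/2)]]; θ = 4π/3, cos(θ/2) ≈ -0.5, sin(θ/2) ≈ 0.866025.
With a = amp(|0⟩) = 0.1305 and b = amp(|1⟩) = (-0.41 - 0.9027i):
new amp(|0⟩) = (-0.5)·a + (-0.866025)·b = (0.2898 + 0.7818i)
new amp(|1⟩) = (0.866025)·a + (-0.5)·b = (0.318 + 0.4514i)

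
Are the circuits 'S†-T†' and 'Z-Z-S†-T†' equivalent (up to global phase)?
Yes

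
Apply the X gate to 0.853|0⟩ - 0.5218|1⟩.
-0.5218|0⟩ + 0.853|1⟩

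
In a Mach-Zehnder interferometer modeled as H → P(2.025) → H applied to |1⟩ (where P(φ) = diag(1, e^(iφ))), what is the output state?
(0.7194 - 0.4493i)|0⟩ + (0.2806 + 0.4493i)|1⟩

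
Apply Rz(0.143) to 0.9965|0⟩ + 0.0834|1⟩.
(0.994 - 0.07119i)|0⟩ + (0.08319 + 0.005958i)|1⟩

Rz(0.143) = [[e^(−iθ/2), 0], [0, e^(iθ/2)]] with e^(±iθ/2) = cos(θ/2) ± i·sin(θ/2); θ = 0.143, cos(θ/2) ≈ 0.997445, sin(θ/2) ≈ 0.0714391.
With a = amp(|0⟩) = 0.9965 and b = amp(|1⟩) = 0.0834:
new amp(|0⟩) = (0.997445 - 0.0714391i)·a = (0.994 - 0.07119i)
new amp(|1⟩) = (0.997445 + 0.0714391i)·b = (0.08319 + 0.005958i)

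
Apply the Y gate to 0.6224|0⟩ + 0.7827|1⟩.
-0.7827i|0⟩ + 0.6224i|1⟩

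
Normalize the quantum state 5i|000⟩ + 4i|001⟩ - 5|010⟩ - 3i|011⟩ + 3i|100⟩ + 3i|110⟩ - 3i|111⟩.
0.4951i|000⟩ + 0.3961i|001⟩ - 0.4951|010⟩ - 0.297i|011⟩ + 0.297i|100⟩ + 0.297i|110⟩ - 0.297i|111⟩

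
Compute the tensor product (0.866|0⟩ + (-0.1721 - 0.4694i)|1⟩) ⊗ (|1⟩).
0.866|01⟩ + (-0.1721 - 0.4694i)|11⟩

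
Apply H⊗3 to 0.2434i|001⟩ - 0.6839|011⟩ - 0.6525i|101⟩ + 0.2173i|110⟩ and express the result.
(-0.2418 - 0.06781i)|000⟩ + (0.2418 + 0.2215i)|001⟩ + (0.2418 - 0.2215i)|010⟩ + (-0.2418 + 0.06781i)|011⟩ + (-0.2418 + 0.2399i)|100⟩ + (0.2418 - 0.3936i)|101⟩ + (0.2418 + 0.3936i)|110⟩ + (-0.2418 - 0.2399i)|111⟩

H⊗3 gives amp(|y⟩) = (1/2√2) Σ_x (−1)^(x·y) amp(|x⟩), where x·y is the number of positions in which both x and y have a 1.
|000⟩: (0.2434i - 0.6839 - 0.6525i + 0.2173i)/(2√2) = (-0.2418 - 0.06781i)
|001⟩: (-0.2434i + 0.6839 + 0.6525i + 0.2173i)/(2√2) = (0.2418 + 0.2215i)
|010⟩: (0.2434i + 0.6839 - 0.6525i - 0.2173i)/(2√2) = (0.2418 - 0.2215i)
|011⟩: (-0.2434i - 0.6839 + 0.6525i - 0.2173i)/(2√2) = (-0.2418 + 0.06781i)
|100⟩: (0.2434i - 0.6839 + 0.6525i - 0.2173i)/(2√2) = (-0.2418 + 0.2399i)
|101⟩: (-0.2434i + 0.6839 - 0.6525i - 0.2173i)/(2√2) = (0.2418 - 0.3936i)
|110⟩: (0.2434i + 0.6839 + 0.6525i + 0.2173i)/(2√2) = (0.2418 + 0.3936i)
|111⟩: (-0.2434i - 0.6839 - 0.6525i + 0.2173i)/(2√2) = (-0.2418 - 0.2399i)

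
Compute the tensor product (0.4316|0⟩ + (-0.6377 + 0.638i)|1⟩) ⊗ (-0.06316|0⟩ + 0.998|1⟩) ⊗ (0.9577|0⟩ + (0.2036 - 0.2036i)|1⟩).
-0.02611|000⟩ + (-0.00555 + 0.00555i)|001⟩ + 0.4125|010⟩ + (0.0877 - 0.0877i)|011⟩ + (0.03857 - 0.03859i)|100⟩ + (-0.000003858 - 0.0164i)|101⟩ + (-0.6095 + 0.6098i)|110⟩ + (0.00006096 + 0.2592i)|111⟩

amp(|b₁b₂…⟩) = product of the factor amplitudes for bits b₁, b₂, …; only kets whose every factor amplitude is nonzero survive.
|000⟩: (0.4316)(-0.06316)(0.9577) = -0.02611
|001⟩: (0.4316)(-0.06316)(0.2036 - 0.2036i) = (-0.00555 + 0.00555i)
|010⟩: (0.4316)(0.998)(0.9577) = 0.4125
|011⟩: (0.4316)(0.998)(0.2036 - 0.2036i) = (0.0877 - 0.0877i)
|100⟩: (-0.6377 + 0.638i)(-0.06316)(0.9577) = (0.03857 - 0.03859i)
|101⟩: (-0.6377 + 0.638i)(-0.06316)(0.2036 - 0.2036i) = (-0.000003858 - 0.0164i)
|110⟩: (-0.6377 + 0.638i)(0.998)(0.9577) = (-0.6095 + 0.6098i)
|111⟩: (-0.6377 + 0.638i)(0.998)(0.2036 - 0.2036i) = (0.00006096 + 0.2592i)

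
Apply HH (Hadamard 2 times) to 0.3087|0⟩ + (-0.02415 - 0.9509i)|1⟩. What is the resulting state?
0.3087|0⟩ + (-0.02415 - 0.9509i)|1⟩

H² = I, so an even number of Hadamards cancels: H^2 = I and the state is unchanged.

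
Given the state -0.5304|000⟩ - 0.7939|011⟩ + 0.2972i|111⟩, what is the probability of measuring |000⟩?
0.2813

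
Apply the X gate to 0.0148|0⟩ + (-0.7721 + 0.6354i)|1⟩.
(-0.7721 + 0.6354i)|0⟩ + 0.0148|1⟩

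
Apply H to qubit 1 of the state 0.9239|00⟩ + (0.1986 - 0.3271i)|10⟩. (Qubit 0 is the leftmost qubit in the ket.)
0.6533|00⟩ + 0.6533|01⟩ + (0.1404 - 0.2313i)|10⟩ + (0.1404 - 0.2313i)|11⟩

H on qubit 1 mixes each pair of kets that differ only in qubit 1: amplitudes (a, b) of (|…0…⟩, |…1…⟩) become ((a + b)/√2, (a − b)/√2). Kets absent from the input have amplitude 0.
(|00⟩, |01⟩): (a, b) = (0.9239, 0) → (0.6533, 0.6533)
(|10⟩, |11⟩): (a, b) = ((0.1986 - 0.3271i), 0) → ((0.1404 - 0.2313i), (0.1404 - 0.2313i))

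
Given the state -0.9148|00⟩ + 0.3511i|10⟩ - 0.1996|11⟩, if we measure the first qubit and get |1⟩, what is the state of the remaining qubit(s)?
0.8693i|0⟩ - 0.4942|1⟩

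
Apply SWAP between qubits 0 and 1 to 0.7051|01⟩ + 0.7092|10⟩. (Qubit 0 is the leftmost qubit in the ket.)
0.7092|01⟩ + 0.7051|10⟩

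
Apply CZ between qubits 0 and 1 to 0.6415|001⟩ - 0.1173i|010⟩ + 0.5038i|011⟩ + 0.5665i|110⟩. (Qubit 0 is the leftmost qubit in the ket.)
0.6415|001⟩ - 0.1173i|010⟩ + 0.5038i|011⟩ - 0.5665i|110⟩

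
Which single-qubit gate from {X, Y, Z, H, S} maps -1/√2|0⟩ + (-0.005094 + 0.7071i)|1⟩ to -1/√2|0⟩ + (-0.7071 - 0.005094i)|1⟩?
S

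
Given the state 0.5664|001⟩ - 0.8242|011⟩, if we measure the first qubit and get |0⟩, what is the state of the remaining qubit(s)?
0.5664|01⟩ - 0.8242|11⟩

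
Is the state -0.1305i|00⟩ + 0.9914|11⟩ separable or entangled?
Entangled

Writing the state as a|00⟩ + b|01⟩ + c|10⟩ + d|11⟩, it is a product state iff ad − bc = 0.
Here (a, b, c, d) = (-0.1305i, 0, 0, 0.9914): ad − bc = (-0.1305i)(0.9914) − (0)(0) = -0.1294i ≠ 0, so the state is entangled.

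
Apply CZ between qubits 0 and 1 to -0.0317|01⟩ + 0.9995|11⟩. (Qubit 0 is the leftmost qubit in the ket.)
-0.0317|01⟩ - 0.9995|11⟩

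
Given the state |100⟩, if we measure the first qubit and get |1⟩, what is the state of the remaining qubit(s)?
|00⟩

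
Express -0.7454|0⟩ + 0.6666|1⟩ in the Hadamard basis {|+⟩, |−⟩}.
-0.05572|+⟩ - 0.9984|−⟩

With |ψ⟩ = α|0⟩ + β|1⟩, the Hadamard-basis coefficients are ⟨+|ψ⟩ = (α + β)/√2 and ⟨−|ψ⟩ = (α − β)/√2.
Here α = -0.7454, β = 0.6666: (α + β)/√2 = -0.05572, (α − β)/√2 = -0.9984.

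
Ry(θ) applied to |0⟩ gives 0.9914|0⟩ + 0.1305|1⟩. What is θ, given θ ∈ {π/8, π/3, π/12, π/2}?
π/12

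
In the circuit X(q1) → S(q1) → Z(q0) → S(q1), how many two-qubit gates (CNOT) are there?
0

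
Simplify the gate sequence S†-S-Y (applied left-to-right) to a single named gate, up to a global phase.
Y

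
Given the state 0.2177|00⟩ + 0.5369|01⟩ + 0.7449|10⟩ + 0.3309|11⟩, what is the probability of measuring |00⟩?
0.04739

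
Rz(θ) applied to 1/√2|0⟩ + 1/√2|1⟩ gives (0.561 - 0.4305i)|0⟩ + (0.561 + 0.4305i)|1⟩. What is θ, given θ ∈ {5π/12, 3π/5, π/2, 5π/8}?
5π/12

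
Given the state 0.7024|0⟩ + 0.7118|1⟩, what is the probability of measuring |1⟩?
0.5067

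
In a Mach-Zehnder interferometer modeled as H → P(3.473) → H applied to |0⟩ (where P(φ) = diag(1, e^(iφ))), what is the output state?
(0.02721 - 0.1627i)|0⟩ + (0.9728 + 0.1627i)|1⟩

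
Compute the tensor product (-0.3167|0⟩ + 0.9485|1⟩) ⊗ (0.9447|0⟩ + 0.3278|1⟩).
-0.2992|00⟩ - 0.1038|01⟩ + 0.896|10⟩ + 0.3109|11⟩

amp(|b₁b₂…⟩) = product of the factor amplitudes for bits b₁, b₂, …; only kets whose every factor amplitude is nonzero survive.
|00⟩: (-0.3167)(0.9447) = -0.2992
|01⟩: (-0.3167)(0.3278) = -0.1038
|10⟩: (0.9485)(0.9447) = 0.896
|11⟩: (0.9485)(0.3278) = 0.3109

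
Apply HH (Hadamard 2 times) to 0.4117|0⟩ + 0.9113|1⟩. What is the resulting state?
0.4117|0⟩ + 0.9113|1⟩

H² = I, so an even number of Hadamards cancels: H^2 = I and the state is unchanged.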